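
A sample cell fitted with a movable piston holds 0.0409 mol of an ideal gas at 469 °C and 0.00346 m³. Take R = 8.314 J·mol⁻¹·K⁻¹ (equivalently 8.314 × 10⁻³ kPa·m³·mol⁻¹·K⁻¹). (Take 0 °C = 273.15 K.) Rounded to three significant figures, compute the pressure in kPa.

P ≈ 72.9 kPa

Convert: T = 742.15 K.
PV = nRT ⇒ P = nRT/V = (0.0409 × 8.314 × 10⁻³ × 742.15) / 0.00346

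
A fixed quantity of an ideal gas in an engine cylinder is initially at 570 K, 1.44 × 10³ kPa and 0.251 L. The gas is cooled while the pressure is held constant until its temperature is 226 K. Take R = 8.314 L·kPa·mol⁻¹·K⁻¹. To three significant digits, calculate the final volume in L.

Isobaric, so V/T is constant: P₂ = P₁; V₂ = V₁·(T₂/T₁) = 0.09952 L.

V₂ ≈ 0.0995 L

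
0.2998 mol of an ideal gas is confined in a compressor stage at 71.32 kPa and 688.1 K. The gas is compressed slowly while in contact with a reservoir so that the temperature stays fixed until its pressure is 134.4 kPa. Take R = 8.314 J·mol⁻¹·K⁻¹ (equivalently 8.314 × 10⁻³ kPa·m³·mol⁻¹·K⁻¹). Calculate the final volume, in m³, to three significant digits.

V₂ ≈ 0.0128 m³

From PV = nRT: V₁ = nRT₁/P₁ = 0.02405 m³.
T constant ⇒ Boyle's law P V = const: T₂ = T₁; V₂ = V₁·(P₁/P₂) = 0.01276 m³.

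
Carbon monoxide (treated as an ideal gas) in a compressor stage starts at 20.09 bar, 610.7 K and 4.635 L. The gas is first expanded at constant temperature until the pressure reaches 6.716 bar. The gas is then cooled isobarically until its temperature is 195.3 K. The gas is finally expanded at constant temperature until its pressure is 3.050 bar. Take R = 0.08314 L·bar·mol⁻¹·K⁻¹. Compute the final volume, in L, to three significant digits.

Isothermal, so P V is constant: T₂ = T₁; V₂ = V₁·(P₁/P₂) = 13.86 L.
P constant ⇒ V ∝ T: P₃ = P₂; V₃ = V₂·(T₃/T₂) = 4.434 L.
Isothermal, so P V is constant: T₄ = T₃; V₄ = V₃·(P₃/P₄) = 9.763 L.

V₄ ≈ 9.76 L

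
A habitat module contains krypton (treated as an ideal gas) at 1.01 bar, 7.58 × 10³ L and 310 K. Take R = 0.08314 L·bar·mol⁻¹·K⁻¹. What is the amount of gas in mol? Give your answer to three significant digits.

PV = nRT ⇒ n = PV/(RT) = (1.01 × 7.58e+03) / (0.08314 × 310)

n ≈ 297 mol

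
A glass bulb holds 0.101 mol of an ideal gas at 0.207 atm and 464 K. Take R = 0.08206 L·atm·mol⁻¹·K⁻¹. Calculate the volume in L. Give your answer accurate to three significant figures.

PV = nRT ⇒ V = nRT/P = (0.101 × 0.08206 × 464) / 0.207

V ≈ 18.6 L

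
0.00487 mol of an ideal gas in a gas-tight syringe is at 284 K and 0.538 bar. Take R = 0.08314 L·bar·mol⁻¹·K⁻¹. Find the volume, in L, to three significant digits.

V ≈ 0.214 L

PV = nRT ⇒ V = nRT/P = (0.00487 × 0.08314 × 284) / 0.538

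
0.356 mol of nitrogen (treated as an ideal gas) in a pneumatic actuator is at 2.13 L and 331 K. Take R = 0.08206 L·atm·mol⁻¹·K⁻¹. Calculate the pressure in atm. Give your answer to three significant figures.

PV = nRT ⇒ P = nRT/V = (0.356 × 0.08206 × 331) / 2.13

P ≈ 4.54 atm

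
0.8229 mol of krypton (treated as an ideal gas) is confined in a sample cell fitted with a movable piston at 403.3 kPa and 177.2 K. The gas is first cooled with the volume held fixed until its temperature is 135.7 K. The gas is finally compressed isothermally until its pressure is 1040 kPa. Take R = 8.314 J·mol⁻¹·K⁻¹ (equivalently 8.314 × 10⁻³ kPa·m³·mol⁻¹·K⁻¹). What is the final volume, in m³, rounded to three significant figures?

V₃ ≈ 0.000893 m³

From PV = nRT: V₁ = nRT₁/P₁ = 0.003006 m³.
V constant ⇒ P ∝ T: V₂ = V₁; P₂ = P₁·(T₂/T₁) = 308.8 kPa.
T constant ⇒ Boyle's law P V = const: T₃ = T₂; V₃ = V₂·(P₂/P₃) = 0.0008927 m³.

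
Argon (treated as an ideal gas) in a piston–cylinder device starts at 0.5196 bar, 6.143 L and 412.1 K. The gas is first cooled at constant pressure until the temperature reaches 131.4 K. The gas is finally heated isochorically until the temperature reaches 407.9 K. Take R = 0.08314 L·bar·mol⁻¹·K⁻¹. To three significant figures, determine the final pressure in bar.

P₃ ≈ 1.61 bar

Isobaric, so V/T is constant: P₂ = P₁; V₂ = V₁·(T₂/T₁) = 1.959 L.
Isochoric, so P/T is constant: V₃ = V₂; P₃ = P₂·(T₃/T₂) = 1.613 bar.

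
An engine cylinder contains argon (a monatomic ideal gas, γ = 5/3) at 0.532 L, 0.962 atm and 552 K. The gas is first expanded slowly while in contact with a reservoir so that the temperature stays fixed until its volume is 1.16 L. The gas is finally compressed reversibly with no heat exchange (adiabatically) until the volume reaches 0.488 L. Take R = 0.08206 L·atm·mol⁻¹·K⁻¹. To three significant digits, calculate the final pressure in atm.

T constant ⇒ Boyle's law P V = const: T₂ = T₁; P₂ = P₁·(V₁/V₂) = 0.4412 atm.
Adiabatic (γ = 5/3), T V^(γ−1) and P V^γ constant: T₃ = T₂·(V₂/V₃)^(γ−1) = 983.2 K; P₃ = P₂·(V₂/V₃)^γ = 1.868 atm.

P₃ ≈ 1.87 atm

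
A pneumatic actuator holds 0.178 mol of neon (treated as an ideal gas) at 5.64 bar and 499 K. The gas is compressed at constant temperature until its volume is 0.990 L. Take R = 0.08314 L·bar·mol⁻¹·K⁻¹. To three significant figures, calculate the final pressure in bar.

P₂ ≈ 7.46 bar

From PV = nRT: V₁ = nRT₁/P₁ = 1.309 L.
T constant ⇒ Boyle's law P V = const: T₂ = T₁; P₂ = P₁·(V₁/V₂) = 7.459 bar.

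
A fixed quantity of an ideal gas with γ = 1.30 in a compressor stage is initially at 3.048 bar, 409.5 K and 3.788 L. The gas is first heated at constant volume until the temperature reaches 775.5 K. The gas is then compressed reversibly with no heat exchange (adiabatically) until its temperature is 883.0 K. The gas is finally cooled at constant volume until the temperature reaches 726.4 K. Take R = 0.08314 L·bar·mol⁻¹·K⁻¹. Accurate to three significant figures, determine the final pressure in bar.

P₄ ≈ 8.33 bar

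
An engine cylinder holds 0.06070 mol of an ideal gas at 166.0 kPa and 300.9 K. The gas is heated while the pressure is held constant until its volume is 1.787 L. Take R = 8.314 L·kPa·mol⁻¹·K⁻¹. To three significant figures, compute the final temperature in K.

T₂ ≈ 588 K

From PV = nRT: V₁ = nRT₁/P₁ = 0.9148 L.
Isobaric, so V/T is constant: P₂ = P₁; T₂ = T₁·(V₂/V₁) = 587.8 K.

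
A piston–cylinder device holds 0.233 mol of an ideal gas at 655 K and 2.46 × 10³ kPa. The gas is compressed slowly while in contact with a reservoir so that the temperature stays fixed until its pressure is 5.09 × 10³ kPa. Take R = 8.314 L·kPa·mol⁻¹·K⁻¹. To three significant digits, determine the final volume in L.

V₂ ≈ 0.249 L

From PV = nRT: V₁ = nRT₁/P₁ = 0.5158 L.
T constant ⇒ Boyle's law P V = const: T₂ = T₁; V₂ = V₁·(P₁/P₂) = 0.2493 L.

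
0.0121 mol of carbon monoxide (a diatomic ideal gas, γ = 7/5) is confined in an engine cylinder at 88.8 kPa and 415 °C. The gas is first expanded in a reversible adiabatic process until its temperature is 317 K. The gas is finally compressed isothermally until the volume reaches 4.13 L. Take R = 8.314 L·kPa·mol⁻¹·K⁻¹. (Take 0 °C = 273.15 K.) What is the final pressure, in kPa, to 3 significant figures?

P₃ ≈ 7.72 kPa

Convert: T₁ = 688.1 K.
From PV = nRT: V₁ = nRT₁/P₁ = 0.7796 L.
Reversible adiabatic, γ = 7/5: P₂ = P₁·(T₂/T₁)^(γ/(γ−1)) = 5.892 kPa; V₂ = V₁·(T₁/T₂)^(1/(γ−1)) = 5.413 L.
T constant ⇒ Boyle's law P V = const: T₃ = T₂; P₃ = P₂·(V₂/V₃) = 7.722 kPa.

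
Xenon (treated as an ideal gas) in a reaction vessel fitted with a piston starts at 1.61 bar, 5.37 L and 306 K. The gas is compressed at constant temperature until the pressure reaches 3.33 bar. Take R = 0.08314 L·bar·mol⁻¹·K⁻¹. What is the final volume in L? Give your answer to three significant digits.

T constant ⇒ Boyle's law P V = const: T₂ = T₁; V₂ = V₁·(P₁/P₂) = 2.596 L.

V₂ ≈ 2.60 L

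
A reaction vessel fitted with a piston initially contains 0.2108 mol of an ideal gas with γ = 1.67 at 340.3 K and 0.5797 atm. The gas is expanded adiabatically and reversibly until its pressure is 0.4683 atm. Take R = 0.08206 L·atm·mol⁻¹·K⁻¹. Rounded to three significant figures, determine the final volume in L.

V₂ ≈ 11.5 L

From PV = nRT: V₁ = nRT₁/P₁ = 10.15 L.
Adiabatic (γ = 1.67), T V^(γ−1) and P V^γ constant: T₂ = T₁·(P₂/P₁)^((γ−1)/γ) = 312.4 K; V₂ = V₁·(P₁/P₂)^(1/γ) = 11.54 L.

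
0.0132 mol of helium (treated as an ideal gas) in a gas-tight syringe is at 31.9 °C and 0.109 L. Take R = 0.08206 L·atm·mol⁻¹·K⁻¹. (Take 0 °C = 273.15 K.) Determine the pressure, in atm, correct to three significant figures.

Convert: T = 305.05 K.
PV = nRT ⇒ P = nRT/V = (0.0132 × 0.08206 × 305.05) / 0.109

P ≈ 3.03 atm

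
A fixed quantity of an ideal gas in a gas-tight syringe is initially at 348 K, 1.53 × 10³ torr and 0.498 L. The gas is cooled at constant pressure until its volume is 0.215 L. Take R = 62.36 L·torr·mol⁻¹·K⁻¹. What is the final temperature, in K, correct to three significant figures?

T₂ ≈ 150 K

P constant ⇒ V ∝ T: P₂ = P₁; T₂ = T₁·(V₂/V₁) = 150.2 K.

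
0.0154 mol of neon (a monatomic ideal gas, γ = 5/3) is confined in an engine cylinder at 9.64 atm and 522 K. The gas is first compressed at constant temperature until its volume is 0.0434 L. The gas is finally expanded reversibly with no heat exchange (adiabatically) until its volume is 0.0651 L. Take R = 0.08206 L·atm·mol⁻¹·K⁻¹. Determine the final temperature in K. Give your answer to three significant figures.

From PV = nRT: V₁ = nRT₁/P₁ = 0.06843 L.
T constant ⇒ Boyle's law P V = const: T₂ = T₁; P₂ = P₁·(V₁/V₂) = 15.20 atm.
Adiabatic (γ = 5/3), T V^(γ−1) and P V^γ constant: T₃ = T₂·(V₂/V₃)^(γ−1) = 398.4 K; P₃ = P₂·(V₂/V₃)^γ = 7.733 atm.

T₃ ≈ 398 K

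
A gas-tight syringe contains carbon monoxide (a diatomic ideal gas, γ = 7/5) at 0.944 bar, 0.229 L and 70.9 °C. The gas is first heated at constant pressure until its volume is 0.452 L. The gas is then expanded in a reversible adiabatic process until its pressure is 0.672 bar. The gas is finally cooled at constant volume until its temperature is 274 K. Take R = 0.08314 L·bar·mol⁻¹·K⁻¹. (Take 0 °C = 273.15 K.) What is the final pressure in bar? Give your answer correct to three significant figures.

P₄ ≈ 0.299 bar

Convert: T₁ = 344.0 K.
Isobaric, so V/T is constant: P₂ = P₁; T₂ = T₁·(V₂/V₁) = 679.1 K.
Reversible adiabatic, γ = 7/5: T₃ = T₂·(P₃/P₂)^((γ−1)/γ) = 616.2 K; V₃ = V₂·(P₂/P₃)^(1/γ) = 0.5762 L.
Isochoric, so P/T is constant: V₄ = V₃; P₄ = P₃·(T₄/T₃) = 0.2988 bar.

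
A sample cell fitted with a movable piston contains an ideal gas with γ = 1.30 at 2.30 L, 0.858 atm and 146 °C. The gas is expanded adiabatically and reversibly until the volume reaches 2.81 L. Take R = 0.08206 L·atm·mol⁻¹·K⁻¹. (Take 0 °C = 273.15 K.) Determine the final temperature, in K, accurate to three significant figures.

T₂ ≈ 395 K

Convert: T₁ = 419.1 K.
Reversible adiabatic, γ = 1.30: T₂ = T₁·(V₁/V₂)^(γ−1) = 394.7 K; P₂ = P₁·(V₁/V₂)^γ = 0.6613 atm.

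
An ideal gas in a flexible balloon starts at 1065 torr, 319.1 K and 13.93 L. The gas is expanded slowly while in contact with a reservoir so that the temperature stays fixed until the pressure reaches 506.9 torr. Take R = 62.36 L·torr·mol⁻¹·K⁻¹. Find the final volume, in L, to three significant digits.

T constant ⇒ Boyle's law P V = const: T₂ = T₁; V₂ = V₁·(P₁/P₂) = 29.27 L.

V₂ ≈ 29.3 L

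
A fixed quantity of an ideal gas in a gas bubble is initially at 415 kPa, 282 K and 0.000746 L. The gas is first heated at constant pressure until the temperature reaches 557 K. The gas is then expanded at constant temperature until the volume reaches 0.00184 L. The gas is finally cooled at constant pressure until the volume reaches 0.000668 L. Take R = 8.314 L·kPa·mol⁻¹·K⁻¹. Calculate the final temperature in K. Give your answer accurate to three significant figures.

T₄ ≈ 202 K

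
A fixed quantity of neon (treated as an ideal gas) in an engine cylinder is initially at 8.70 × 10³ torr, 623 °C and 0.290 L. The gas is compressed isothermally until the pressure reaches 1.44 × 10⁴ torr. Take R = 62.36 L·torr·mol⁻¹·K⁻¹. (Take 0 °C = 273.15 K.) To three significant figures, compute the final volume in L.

V₂ ≈ 0.175 L

Convert: T₁ = 896.1 K.
Isothermal, so P V is constant: T₂ = T₁; V₂ = V₁·(P₁/P₂) = 0.1752 L.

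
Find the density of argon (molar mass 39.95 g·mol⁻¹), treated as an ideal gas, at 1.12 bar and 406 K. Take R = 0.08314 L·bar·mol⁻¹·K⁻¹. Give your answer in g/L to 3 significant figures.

ρ ≈ 1.33 g/L

ρ = PM/(RT) = (1.12 × 39.95) / (0.08314 × 406.0)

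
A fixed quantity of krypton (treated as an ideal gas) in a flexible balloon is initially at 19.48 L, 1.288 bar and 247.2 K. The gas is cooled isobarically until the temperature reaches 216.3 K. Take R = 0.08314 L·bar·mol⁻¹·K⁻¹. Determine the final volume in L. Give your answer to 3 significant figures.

V₂ ≈ 17.0 L

P constant ⇒ V ∝ T: P₂ = P₁; V₂ = V₁·(T₂/T₁) = 17.05 L.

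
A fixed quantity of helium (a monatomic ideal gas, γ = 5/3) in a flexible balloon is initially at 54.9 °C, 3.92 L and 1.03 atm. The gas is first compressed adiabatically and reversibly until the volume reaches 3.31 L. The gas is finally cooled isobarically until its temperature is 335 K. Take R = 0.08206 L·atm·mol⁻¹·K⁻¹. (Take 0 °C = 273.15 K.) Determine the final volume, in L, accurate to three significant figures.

V₃ ≈ 3.02 L

Convert: T₁ = 328.0 K.
Adiabatic (γ = 5/3), T V^(γ−1) and P V^γ constant: T₂ = T₁·(V₁/V₂)^(γ−1) = 367.2 K; P₂ = P₁·(V₁/V₂)^γ = 1.365 atm.
Isobaric, so V/T is constant: P₃ = P₂; V₃ = V₂·(T₃/T₂) = 3.020 L.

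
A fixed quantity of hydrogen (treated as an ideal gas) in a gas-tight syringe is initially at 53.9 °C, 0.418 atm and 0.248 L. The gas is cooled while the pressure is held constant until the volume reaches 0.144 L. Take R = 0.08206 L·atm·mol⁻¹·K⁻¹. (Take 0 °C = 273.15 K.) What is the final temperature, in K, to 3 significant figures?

Convert: T₁ = 327.0 K.
Isobaric, so V/T is constant: P₂ = P₁; T₂ = T₁·(V₂/V₁) = 189.9 K.

T₂ ≈ 190 K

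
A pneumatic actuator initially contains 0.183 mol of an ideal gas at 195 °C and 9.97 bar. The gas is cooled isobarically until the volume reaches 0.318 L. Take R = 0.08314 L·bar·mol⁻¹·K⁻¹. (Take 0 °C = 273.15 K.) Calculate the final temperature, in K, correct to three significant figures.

Convert: T₁ = 468.1 K.
From PV = nRT: V₁ = nRT₁/P₁ = 0.7144 L.
Isobaric, so V/T is constant: P₂ = P₁; T₂ = T₁·(V₂/V₁) = 208.4 K.

T₂ ≈ 208 K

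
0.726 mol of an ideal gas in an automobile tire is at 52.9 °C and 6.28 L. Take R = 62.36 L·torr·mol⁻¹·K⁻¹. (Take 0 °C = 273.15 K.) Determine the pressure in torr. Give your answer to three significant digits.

P ≈ 2.35e+03 torr

Convert: T = 326.05 K.
PV = nRT ⇒ P = nRT/V = (0.726 × 62.36 × 326.05) / 6.28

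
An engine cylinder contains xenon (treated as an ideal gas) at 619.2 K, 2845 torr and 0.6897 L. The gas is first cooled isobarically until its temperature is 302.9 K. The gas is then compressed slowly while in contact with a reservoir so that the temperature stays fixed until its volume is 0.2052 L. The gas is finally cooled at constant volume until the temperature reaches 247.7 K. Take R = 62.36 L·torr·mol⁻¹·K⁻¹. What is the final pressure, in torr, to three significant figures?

P constant ⇒ V ∝ T: P₂ = P₁; V₂ = V₁·(T₂/T₁) = 0.3374 L.
Isothermal, so P V is constant: T₃ = T₂; P₃ = P₂·(V₂/V₃) = 4678 torr.
Isochoric, so P/T is constant: V₄ = V₃; P₄ = P₃·(T₄/T₃) = 3825 torr.

P₄ ≈ 3.83e+03 torr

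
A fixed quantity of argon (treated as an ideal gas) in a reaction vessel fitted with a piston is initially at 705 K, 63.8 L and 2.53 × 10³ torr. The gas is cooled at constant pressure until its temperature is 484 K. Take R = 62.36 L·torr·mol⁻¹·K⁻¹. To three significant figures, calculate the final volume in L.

V₂ ≈ 43.8 L

P constant ⇒ V ∝ T: P₂ = P₁; V₂ = V₁·(T₂/T₁) = 43.80 L.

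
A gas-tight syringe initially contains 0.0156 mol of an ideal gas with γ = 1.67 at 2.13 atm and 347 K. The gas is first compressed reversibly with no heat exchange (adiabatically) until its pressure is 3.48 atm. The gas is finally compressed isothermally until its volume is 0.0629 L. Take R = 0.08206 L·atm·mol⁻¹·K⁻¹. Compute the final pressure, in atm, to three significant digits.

From PV = nRT: V₁ = nRT₁/P₁ = 0.2085 L.
Reversible adiabatic, γ = 1.67: T₂ = T₁·(P₂/P₁)^((γ−1)/γ) = 422.5 K; V₂ = V₁·(P₁/P₂)^(1/γ) = 0.1554 L.
T constant ⇒ Boyle's law P V = const: T₃ = T₂; P₃ = P₂·(V₂/V₃) = 8.599 atm.

P₃ ≈ 8.60 atm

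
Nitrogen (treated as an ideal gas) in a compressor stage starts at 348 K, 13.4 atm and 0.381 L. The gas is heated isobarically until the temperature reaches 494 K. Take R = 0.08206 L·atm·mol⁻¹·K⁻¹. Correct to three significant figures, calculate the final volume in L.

Isobaric, so V/T is constant: P₂ = P₁; V₂ = V₁·(T₂/T₁) = 0.5408 L.

V₂ ≈ 0.541 L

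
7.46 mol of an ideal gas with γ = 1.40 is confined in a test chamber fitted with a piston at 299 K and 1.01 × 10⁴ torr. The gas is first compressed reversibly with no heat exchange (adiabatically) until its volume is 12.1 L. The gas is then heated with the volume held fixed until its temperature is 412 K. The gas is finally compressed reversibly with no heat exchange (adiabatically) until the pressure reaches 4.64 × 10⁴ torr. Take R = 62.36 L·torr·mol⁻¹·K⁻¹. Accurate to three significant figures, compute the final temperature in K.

From PV = nRT: V₁ = nRT₁/P₁ = 13.77 L.
Reversible adiabatic, γ = 1.40: T₂ = T₁·(V₁/V₂)^(γ−1) = 314.9 K; P₂ = P₁·(V₁/V₂)^γ = 1.211e+04 torr.
V constant ⇒ P ∝ T: V₃ = V₂; P₃ = P₂·(T₃/T₂) = 1.584e+04 torr.
Reversible adiabatic, γ = 1.40: T₄ = T₃·(P₄/P₃)^((γ−1)/γ) = 560.1 K; V₄ = V₃·(P₃/P₄)^(1/γ) = 5.615 L.

T₄ ≈ 560 K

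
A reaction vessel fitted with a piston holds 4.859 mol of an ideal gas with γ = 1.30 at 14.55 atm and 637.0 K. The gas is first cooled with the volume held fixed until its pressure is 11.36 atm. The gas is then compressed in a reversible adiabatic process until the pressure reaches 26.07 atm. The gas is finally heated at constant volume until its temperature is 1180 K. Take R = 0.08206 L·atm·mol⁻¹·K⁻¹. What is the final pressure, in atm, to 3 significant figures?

P₄ ≈ 51.1 atm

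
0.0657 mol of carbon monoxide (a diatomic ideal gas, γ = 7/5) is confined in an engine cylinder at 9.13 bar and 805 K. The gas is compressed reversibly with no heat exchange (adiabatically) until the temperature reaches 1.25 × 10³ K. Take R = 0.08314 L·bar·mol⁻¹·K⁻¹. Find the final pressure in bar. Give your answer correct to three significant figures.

From PV = nRT: V₁ = nRT₁/P₁ = 0.4816 L.
Adiabatic (γ = 7/5), T V^(γ−1) and P V^γ constant: P₂ = P₁·(T₂/T₁)^(γ/(γ−1)) = 42.60 bar; V₂ = V₁·(T₁/T₂)^(1/(γ−1)) = 0.1603 L.

P₂ ≈ 42.6 bar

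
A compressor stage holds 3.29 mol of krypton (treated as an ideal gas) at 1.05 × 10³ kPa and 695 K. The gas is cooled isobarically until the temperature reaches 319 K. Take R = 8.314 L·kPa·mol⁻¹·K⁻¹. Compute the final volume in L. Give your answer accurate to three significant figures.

From PV = nRT: V₁ = nRT₁/P₁ = 18.11 L.
Isobaric, so V/T is constant: P₂ = P₁; V₂ = V₁·(T₂/T₁) = 8.310 L.

V₂ ≈ 8.31 L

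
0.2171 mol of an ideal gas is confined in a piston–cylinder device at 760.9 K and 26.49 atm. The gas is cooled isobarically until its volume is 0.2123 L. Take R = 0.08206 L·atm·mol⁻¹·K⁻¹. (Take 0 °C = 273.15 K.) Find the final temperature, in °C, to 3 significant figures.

T₂ ≈ 42.5 °C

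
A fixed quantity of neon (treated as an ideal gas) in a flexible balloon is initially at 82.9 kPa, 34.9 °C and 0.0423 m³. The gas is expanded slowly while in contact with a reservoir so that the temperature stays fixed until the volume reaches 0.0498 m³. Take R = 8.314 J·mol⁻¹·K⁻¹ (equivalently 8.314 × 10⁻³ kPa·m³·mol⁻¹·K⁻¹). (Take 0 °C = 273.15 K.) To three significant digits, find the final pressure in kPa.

P₂ ≈ 70.4 kPa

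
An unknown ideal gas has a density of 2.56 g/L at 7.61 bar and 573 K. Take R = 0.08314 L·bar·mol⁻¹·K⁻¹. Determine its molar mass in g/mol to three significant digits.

ρ = PM/(RT) ⇒ M = ρRT/P = (2.56 × 0.08314 × 573.0) / 7.61

M ≈ 16.0 g/mol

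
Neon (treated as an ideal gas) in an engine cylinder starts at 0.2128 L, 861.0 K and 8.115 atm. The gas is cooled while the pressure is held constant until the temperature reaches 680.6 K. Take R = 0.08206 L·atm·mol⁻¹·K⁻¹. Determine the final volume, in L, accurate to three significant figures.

P constant ⇒ V ∝ T: P₂ = P₁; V₂ = V₁·(T₂/T₁) = 0.1682 L.

V₂ ≈ 0.168 L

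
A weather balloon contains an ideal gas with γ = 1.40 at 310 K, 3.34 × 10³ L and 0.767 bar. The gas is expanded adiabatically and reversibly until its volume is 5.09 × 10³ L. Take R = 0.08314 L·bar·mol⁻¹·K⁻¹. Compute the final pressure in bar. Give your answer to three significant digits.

Adiabatic (γ = 1.40), T V^(γ−1) and P V^γ constant: T₂ = T₁·(V₁/V₂)^(γ−1) = 261.9 K; P₂ = P₁·(V₁/V₂)^γ = 0.4252 bar.

P₂ ≈ 0.425 bar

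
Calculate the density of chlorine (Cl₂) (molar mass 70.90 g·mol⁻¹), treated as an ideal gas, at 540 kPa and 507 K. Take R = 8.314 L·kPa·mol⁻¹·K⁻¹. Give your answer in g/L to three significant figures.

ρ = PM/(RT) = (540 × 70.90) / (8.314 × 507.0)

ρ ≈ 9.08 g/L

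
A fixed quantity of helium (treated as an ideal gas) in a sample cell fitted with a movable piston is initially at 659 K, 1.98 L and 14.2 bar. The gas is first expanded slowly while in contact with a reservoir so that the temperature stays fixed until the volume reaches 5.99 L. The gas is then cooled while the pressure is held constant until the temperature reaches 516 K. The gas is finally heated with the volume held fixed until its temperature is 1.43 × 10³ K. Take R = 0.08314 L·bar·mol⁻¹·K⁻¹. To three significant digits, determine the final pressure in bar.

P₄ ≈ 13.0 bar

Isothermal, so P V is constant: T₂ = T₁; P₂ = P₁·(V₁/V₂) = 4.694 bar.
P constant ⇒ V ∝ T: P₃ = P₂; V₃ = V₂·(T₃/T₂) = 4.690 L.
V constant ⇒ P ∝ T: V₄ = V₃; P₄ = P₃·(T₄/T₃) = 13.01 bar.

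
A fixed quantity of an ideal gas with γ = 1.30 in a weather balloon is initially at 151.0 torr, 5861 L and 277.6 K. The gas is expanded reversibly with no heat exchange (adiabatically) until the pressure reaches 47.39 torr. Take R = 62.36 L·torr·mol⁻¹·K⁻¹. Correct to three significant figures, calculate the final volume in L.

V₂ ≈ 1.43e+04 L

Adiabatic (γ = 1.30), T V^(γ−1) and P V^γ constant: T₂ = T₁·(P₂/P₁)^((γ−1)/γ) = 212.5 K; V₂ = V₁·(P₁/P₂)^(1/γ) = 1.429e+04 L.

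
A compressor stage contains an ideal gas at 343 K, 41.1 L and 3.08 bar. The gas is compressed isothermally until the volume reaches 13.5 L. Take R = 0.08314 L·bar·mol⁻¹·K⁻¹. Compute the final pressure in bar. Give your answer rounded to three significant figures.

P₂ ≈ 9.38 bar

Isothermal, so P V is constant: T₂ = T₁; P₂ = P₁·(V₁/V₂) = 9.377 bar.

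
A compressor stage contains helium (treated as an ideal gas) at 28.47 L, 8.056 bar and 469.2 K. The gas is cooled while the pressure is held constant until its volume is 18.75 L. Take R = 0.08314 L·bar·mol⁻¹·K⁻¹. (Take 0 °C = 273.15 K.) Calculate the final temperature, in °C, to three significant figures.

P constant ⇒ V ∝ T: P₂ = P₁; T₂ = T₁·(V₂/V₁) = 309.0 K.

T₂ ≈ 35.9 °C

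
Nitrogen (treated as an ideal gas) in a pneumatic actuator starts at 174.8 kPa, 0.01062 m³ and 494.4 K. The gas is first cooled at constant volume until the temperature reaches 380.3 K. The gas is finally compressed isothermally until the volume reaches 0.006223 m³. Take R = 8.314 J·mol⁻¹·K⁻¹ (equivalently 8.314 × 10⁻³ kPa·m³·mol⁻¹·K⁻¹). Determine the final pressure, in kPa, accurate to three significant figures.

Isochoric, so P/T is constant: V₂ = V₁; P₂ = P₁·(T₂/T₁) = 134.5 kPa.
Isothermal, so P V is constant: T₃ = T₂; P₃ = P₂·(V₂/V₃) = 229.5 kPa.

P₃ ≈ 229 kPa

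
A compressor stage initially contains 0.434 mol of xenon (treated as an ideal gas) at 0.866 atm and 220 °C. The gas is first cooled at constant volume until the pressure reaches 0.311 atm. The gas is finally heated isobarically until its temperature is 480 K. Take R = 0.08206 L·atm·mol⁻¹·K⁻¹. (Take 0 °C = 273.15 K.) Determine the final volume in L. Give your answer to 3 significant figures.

Convert: T₁ = 493.1 K.
From PV = nRT: V₁ = nRT₁/P₁ = 20.28 L.
Isochoric, so P/T is constant: V₂ = V₁; T₂ = T₁·(P₂/P₁) = 177.1 K.
P constant ⇒ V ∝ T: P₃ = P₂; V₃ = V₂·(T₃/T₂) = 54.97 L.

V₃ ≈ 55.0 L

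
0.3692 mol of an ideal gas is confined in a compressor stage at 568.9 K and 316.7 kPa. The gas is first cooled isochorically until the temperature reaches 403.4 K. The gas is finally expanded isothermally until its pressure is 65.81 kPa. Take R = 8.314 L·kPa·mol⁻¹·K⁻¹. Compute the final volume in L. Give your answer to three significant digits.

V₃ ≈ 18.8 L

From PV = nRT: V₁ = nRT₁/P₁ = 5.514 L.
V constant ⇒ P ∝ T: V₂ = V₁; P₂ = P₁·(T₂/T₁) = 224.6 kPa.
Isothermal, so P V is constant: T₃ = T₂; V₃ = V₂·(P₂/P₃) = 18.82 L.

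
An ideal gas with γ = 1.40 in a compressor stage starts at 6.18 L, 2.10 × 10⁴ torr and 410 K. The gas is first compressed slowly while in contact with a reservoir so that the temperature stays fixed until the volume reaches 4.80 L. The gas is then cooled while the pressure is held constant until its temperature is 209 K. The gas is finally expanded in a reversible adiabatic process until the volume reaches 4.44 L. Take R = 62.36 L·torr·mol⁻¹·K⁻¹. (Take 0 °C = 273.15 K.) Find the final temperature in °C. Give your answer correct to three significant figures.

T₄ ≈ -108 °C

Isothermal, so P V is constant: T₂ = T₁; P₂ = P₁·(V₁/V₂) = 2.704e+04 torr.
Isobaric, so V/T is constant: P₃ = P₂; V₃ = V₂·(T₃/T₂) = 2.447 L.
Reversible adiabatic, γ = 1.40: T₄ = T₃·(V₃/V₄)^(γ−1) = 164.7 K; P₄ = P₃·(V₃/V₄)^γ = 1.174e+04 torr.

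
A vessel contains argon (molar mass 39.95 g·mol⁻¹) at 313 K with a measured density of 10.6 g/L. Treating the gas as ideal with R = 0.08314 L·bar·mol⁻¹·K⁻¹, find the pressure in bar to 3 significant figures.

ρ = PM/(RT) ⇒ P = ρRT/M = (10.6 × 0.08314 × 313.0) / 39.95

P ≈ 6.90 bar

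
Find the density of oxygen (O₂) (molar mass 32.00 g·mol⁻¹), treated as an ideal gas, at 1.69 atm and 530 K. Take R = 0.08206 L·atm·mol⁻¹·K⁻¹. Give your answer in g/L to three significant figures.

ρ ≈ 1.24 g/L

ρ = PM/(RT) = (1.69 × 32.00) / (0.08206 × 530.0)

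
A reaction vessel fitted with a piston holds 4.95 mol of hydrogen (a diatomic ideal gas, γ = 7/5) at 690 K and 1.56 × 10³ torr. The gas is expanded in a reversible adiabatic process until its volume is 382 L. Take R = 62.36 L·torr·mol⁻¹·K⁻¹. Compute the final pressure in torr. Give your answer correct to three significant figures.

P₂ ≈ 369 torr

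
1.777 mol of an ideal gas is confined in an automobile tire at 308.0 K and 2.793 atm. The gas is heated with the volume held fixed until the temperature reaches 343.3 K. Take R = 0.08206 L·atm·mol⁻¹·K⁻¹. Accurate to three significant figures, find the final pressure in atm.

P₂ ≈ 3.11 atm

From PV = nRT: V₁ = nRT₁/P₁ = 16.08 L.
Isochoric, so P/T is constant: V₂ = V₁; P₂ = P₁·(T₂/T₁) = 3.113 atm.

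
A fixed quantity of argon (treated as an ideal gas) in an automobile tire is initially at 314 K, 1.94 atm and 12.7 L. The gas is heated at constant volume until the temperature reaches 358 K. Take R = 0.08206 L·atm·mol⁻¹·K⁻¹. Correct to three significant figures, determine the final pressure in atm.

P₂ ≈ 2.21 atm

V constant ⇒ P ∝ T: V₂ = V₁; P₂ = P₁·(T₂/T₁) = 2.212 atm.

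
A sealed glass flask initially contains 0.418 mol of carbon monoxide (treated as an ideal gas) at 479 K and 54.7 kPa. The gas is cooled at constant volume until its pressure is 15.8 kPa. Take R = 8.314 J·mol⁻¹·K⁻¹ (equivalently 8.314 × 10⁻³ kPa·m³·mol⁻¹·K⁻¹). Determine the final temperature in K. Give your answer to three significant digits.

T₂ ≈ 138 K

From PV = nRT: V₁ = nRT₁/P₁ = 0.03043 m³.
V constant ⇒ P ∝ T: V₂ = V₁; T₂ = T₁·(P₂/P₁) = 138.4 K.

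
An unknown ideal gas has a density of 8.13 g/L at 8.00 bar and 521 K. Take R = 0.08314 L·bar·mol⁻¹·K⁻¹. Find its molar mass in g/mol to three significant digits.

M ≈ 44.0 g/mol

ρ = PM/(RT) ⇒ M = ρRT/P = (8.13 × 0.08314 × 521.0) / 8.00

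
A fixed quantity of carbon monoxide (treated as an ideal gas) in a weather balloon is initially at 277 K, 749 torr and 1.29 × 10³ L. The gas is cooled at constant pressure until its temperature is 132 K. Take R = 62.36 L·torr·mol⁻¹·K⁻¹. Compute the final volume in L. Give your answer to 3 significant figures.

Isobaric, so V/T is constant: P₂ = P₁; V₂ = V₁·(T₂/T₁) = 614.7 L.

V₂ ≈ 615 L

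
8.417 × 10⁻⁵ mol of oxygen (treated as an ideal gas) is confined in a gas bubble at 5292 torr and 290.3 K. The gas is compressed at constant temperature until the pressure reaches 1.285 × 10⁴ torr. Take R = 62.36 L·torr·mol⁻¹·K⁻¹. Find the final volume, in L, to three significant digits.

From PV = nRT: V₁ = nRT₁/P₁ = 0.0002879 L.
T constant ⇒ Boyle's law P V = const: T₂ = T₁; V₂ = V₁·(P₁/P₂) = 0.0001186 L.

V₂ ≈ 0.000119 L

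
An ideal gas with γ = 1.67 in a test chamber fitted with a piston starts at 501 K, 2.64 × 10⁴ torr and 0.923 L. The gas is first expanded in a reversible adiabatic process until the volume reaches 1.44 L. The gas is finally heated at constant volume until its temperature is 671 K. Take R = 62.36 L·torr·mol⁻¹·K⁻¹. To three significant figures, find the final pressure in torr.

P₃ ≈ 2.27e+04 torr

Reversible adiabatic, γ = 1.67: T₂ = T₁·(V₁/V₂)^(γ−1) = 371.9 K; P₂ = P₁·(V₁/V₂)^γ = 1.256e+04 torr.
V constant ⇒ P ∝ T: V₃ = V₂; P₃ = P₂·(T₃/T₂) = 2.266e+04 torr.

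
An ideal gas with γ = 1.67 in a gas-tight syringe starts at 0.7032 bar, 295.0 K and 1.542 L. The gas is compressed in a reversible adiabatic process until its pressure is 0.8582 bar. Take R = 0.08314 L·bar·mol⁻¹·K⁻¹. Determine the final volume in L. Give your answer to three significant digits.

V₂ ≈ 1.37 L

Reversible adiabatic, γ = 1.67: T₂ = T₁·(P₂/P₁)^((γ−1)/γ) = 319.5 K; V₂ = V₁·(P₁/P₂)^(1/γ) = 1.369 L.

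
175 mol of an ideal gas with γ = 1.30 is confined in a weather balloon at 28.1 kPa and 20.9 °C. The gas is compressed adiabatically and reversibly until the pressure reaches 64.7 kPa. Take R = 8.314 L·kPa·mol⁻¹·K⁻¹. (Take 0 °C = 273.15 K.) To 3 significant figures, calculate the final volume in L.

V₂ ≈ 8.02e+03 L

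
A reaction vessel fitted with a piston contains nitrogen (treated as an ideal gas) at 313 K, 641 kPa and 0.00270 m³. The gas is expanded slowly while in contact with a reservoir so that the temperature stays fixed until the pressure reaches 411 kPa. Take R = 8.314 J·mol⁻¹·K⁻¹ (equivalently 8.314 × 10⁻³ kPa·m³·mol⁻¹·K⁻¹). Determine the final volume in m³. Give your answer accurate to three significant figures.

V₂ ≈ 0.00421 m³

Isothermal, so P V is constant: T₂ = T₁; V₂ = V₁·(P₁/P₂) = 0.004211 m³.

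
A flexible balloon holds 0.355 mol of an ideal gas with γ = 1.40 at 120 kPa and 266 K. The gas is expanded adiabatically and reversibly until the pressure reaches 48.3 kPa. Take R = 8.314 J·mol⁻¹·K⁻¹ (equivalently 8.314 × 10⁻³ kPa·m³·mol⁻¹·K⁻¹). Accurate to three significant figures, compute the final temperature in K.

From PV = nRT: V₁ = nRT₁/P₁ = 0.006542 m³.
Adiabatic (γ = 1.40), T V^(γ−1) and P V^γ constant: T₂ = T₁·(P₂/P₁)^((γ−1)/γ) = 205.1 K; V₂ = V₁·(P₁/P₂)^(1/γ) = 0.01253 m³.

T₂ ≈ 205 K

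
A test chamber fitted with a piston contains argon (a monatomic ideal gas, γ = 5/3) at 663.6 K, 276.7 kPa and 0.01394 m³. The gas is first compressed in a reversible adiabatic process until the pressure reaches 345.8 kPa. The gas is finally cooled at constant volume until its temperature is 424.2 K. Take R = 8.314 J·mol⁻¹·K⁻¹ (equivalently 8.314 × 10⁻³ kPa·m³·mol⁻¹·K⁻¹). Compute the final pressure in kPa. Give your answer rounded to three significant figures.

P₃ ≈ 202 kPa

Reversible adiabatic, γ = 5/3: T₂ = T₁·(P₂/P₁)^((γ−1)/γ) = 725.5 K; V₂ = V₁·(P₁/P₂)^(1/γ) = 0.01219 m³.
V constant ⇒ P ∝ T: V₃ = V₂; P₃ = P₂·(T₃/T₂) = 202.2 kPa.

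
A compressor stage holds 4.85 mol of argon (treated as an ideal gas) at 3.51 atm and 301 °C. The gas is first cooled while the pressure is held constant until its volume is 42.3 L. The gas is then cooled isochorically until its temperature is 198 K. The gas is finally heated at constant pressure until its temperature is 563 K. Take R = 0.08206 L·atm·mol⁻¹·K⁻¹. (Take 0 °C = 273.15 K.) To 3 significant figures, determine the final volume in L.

V₄ ≈ 120 L

Convert: T₁ = 574.1 K.
From PV = nRT: V₁ = nRT₁/P₁ = 65.10 L.
P constant ⇒ V ∝ T: P₂ = P₁; T₂ = T₁·(V₂/V₁) = 373.1 K.
Isochoric, so P/T is constant: V₃ = V₂; P₃ = P₂·(T₃/T₂) = 1.863 atm.
P constant ⇒ V ∝ T: P₄ = P₃; V₄ = V₃·(T₄/T₃) = 120.3 L.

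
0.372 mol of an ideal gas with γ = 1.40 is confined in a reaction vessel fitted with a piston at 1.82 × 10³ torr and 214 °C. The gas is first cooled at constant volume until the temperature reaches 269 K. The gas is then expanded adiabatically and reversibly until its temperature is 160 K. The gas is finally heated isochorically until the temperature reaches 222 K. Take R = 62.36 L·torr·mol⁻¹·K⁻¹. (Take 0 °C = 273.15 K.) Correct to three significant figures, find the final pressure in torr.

Convert: T₁ = 487.1 K.
From PV = nRT: V₁ = nRT₁/P₁ = 6.209 L.
V constant ⇒ P ∝ T: V₂ = V₁; P₂ = P₁·(T₂/T₁) = 1005 torr.
Adiabatic (γ = 1.40), T V^(γ−1) and P V^γ constant: P₃ = P₂·(T₃/T₂)^(γ/(γ−1)) = 163.1 torr; V₃ = V₂·(T₂/T₃)^(1/(γ−1)) = 22.76 L.
Isochoric, so P/T is constant: V₄ = V₃; P₄ = P₃·(T₄/T₃) = 226.3 torr.

P₄ ≈ 226 torr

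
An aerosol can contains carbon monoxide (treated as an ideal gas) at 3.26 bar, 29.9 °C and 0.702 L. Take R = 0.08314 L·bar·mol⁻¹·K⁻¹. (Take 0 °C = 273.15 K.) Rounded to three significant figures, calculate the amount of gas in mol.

n ≈ 0.0908 mol

Convert: T = 303.05 K.
PV = nRT ⇒ n = PV/(RT) = (3.26 × 0.702) / (0.08314 × 303.05)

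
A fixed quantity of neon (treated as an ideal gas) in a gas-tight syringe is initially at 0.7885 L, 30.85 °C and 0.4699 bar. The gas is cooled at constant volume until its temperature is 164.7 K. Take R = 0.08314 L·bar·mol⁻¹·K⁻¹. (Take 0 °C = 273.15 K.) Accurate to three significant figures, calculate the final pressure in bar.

Convert: T₁ = 304.0 K.
V constant ⇒ P ∝ T: V₂ = V₁; P₂ = P₁·(T₂/T₁) = 0.2546 bar.

P₂ ≈ 0.255 bar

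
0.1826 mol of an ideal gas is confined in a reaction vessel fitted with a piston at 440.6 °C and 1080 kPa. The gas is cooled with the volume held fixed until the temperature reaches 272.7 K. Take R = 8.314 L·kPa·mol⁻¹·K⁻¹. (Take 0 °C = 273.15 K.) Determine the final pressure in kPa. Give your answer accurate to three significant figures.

Convert: T₁ = 713.8 K.
From PV = nRT: V₁ = nRT₁/P₁ = 1.003 L.
V constant ⇒ P ∝ T: V₂ = V₁; P₂ = P₁·(T₂/T₁) = 412.6 kPa.

P₂ ≈ 413 kPa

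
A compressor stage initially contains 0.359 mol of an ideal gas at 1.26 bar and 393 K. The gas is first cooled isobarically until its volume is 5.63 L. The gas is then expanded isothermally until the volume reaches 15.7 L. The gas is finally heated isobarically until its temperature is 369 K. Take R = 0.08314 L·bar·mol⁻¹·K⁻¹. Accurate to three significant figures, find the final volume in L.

V₄ ≈ 24.4 L

From PV = nRT: V₁ = nRT₁/P₁ = 9.310 L.
Isobaric, so V/T is constant: P₂ = P₁; T₂ = T₁·(V₂/V₁) = 237.7 K.
Isothermal, so P V is constant: T₃ = T₂; P₃ = P₂·(V₂/V₃) = 0.4518 bar.
Isobaric, so V/T is constant: P₄ = P₃; V₄ = V₃·(T₄/T₃) = 24.38 L.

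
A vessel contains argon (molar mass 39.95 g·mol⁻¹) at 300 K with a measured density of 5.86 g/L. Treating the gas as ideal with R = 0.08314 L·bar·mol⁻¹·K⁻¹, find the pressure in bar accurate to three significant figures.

ρ = PM/(RT) ⇒ P = ρRT/M = (5.86 × 0.08314 × 300.0) / 39.95

P ≈ 3.66 bar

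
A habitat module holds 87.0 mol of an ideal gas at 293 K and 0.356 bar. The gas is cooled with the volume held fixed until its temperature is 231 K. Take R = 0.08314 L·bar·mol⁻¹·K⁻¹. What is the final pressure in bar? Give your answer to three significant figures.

P₂ ≈ 0.281 bar

From PV = nRT: V₁ = nRT₁/P₁ = 5953 L.
Isochoric, so P/T is constant: V₂ = V₁; P₂ = P₁·(T₂/T₁) = 0.2807 bar.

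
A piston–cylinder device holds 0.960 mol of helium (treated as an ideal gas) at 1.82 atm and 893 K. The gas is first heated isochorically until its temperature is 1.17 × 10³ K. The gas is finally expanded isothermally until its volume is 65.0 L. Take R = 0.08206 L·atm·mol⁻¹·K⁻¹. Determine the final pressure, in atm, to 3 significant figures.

From PV = nRT: V₁ = nRT₁/P₁ = 38.65 L.
V constant ⇒ P ∝ T: V₂ = V₁; P₂ = P₁·(T₂/T₁) = 2.385 atm.
T constant ⇒ Boyle's law P V = const: T₃ = T₂; P₃ = P₂·(V₂/V₃) = 1.418 atm.

P₃ ≈ 1.42 atm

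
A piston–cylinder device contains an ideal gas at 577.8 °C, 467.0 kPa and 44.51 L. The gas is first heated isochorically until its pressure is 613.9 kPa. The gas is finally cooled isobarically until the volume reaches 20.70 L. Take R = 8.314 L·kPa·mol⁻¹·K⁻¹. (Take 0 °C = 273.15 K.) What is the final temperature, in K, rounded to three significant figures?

T₃ ≈ 520 K

Convert: T₁ = 850.9 K.
Isochoric, so P/T is constant: V₂ = V₁; T₂ = T₁·(P₂/P₁) = 1119 K.
Isobaric, so V/T is constant: P₃ = P₂; T₃ = T₂·(V₃/V₂) = 520.2 K.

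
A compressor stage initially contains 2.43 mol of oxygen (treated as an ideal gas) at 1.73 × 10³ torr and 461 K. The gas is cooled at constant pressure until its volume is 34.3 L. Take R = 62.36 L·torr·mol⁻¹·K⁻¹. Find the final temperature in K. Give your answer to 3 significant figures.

T₂ ≈ 392 K

From PV = nRT: V₁ = nRT₁/P₁ = 40.38 L.
Isobaric, so V/T is constant: P₂ = P₁; T₂ = T₁·(V₂/V₁) = 391.6 K.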